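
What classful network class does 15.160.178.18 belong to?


First octet: 15
Binary: 00001111
0xxxxxxx -> Class A (1-126)
Class A, default mask 255.0.0.0 (/8)


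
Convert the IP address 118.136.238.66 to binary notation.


118 = 01110110
136 = 10001000
238 = 11101110
66 = 01000010
Binary: 01110110.10001000.11101110.01000010


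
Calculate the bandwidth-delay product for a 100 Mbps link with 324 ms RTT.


BDP = bandwidth * RTT
= 100 Mbps * 324 ms
= 100 * 1e6 * 324 / 1000 bits
= 32400000 bits
= 4050000 bytes
= 3955.0781 KB
BDP = 32400000 bits (4050000 bytes)


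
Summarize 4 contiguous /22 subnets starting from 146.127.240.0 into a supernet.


Original prefix: /22
Number of subnets: 4 = 2^2
New prefix = 22 - 2 = 20
Supernet: 146.127.240.0/20


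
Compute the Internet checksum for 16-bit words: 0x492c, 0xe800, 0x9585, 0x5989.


Sum all words (with carry folding):
+ 0x492c = 0x492c
+ 0xe800 = 0x312d
+ 0x9585 = 0xc6b2
+ 0x5989 = 0x203c
One's complement: ~0x203c
Checksum = 0xdfc3


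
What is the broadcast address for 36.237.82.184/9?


Network: 36.128.0.0/9
Host bits = 23
Set all host bits to 1:
Broadcast: 36.255.255.255


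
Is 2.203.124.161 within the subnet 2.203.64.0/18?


Subnet network: 2.203.64.0
Test IP AND mask: 2.203.64.0
Yes, 2.203.124.161 is in 2.203.64.0/18


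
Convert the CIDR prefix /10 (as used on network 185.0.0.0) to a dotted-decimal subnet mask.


/10 means 10 network bits, 22 host bits
Binary: 11111111110000000000000000000000
Mask: 255.192.0.0


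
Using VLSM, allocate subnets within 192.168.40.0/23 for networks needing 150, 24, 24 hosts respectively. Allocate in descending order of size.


150 hosts -> /24 (254 usable): 192.168.40.0/24
24 hosts -> /27 (30 usable): 192.168.41.0/27
24 hosts -> /27 (30 usable): 192.168.41.32/27
Allocation: 192.168.40.0/24 (150 hosts, 254 usable); 192.168.41.0/27 (24 hosts, 30 usable); 192.168.41.32/27 (24 hosts, 30 usable)


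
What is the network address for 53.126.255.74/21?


IP:   00110101.01111110.11111111.01001010
Mask: 11111111.11111111.11111000.00000000
AND operation:
Net:  00110101.01111110.11111000.00000000
Network: 53.126.248.0/21


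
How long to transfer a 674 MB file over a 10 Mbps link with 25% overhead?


Effective throughput = 10 * (1 - 25/100) = 7.5 Mbps
File size in Mb = 674 * 8 = 5392 Mb
Time = 5392 / 7.5
Time = 718.9333 seconds


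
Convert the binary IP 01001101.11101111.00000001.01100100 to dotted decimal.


01001101 = 77
11101111 = 239
00000001 = 1
01100100 = 100
IP: 77.239.1.100


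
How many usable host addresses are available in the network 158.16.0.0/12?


Host bits = 32 - 12 = 20
Total addresses = 2^20 = 1048576
Usable = total - 2 (network and broadcast)
Usable hosts: 1048574


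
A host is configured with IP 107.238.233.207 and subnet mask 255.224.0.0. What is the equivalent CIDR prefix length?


Binary: 11111111.11100000.00000000.00000000
Count leading 1s
Prefix: /11


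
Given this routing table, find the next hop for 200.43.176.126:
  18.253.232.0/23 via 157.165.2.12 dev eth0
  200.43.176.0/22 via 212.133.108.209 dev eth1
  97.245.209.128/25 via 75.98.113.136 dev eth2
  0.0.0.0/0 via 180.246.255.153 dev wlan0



Longest prefix match for 200.43.176.126:
  /23 18.253.232.0: no
  /22 200.43.176.0: MATCH
  /25 97.245.209.128: no
  /0 0.0.0.0: MATCH
Selected: next-hop 212.133.108.209 via eth1 (matched /22)


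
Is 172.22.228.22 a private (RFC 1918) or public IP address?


RFC 1918 private ranges:
  10.0.0.0/8 (10.0.0.0 - 10.255.255.255)
  172.16.0.0/12 (172.16.0.0 - 172.31.255.255)
  192.168.0.0/16 (192.168.0.0 - 192.168.255.255)
Private (in 172.16.0.0/12)


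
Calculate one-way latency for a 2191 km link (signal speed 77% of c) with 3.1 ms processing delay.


Speed = 0.77 * 3e5 km/s = 231000 km/s
Propagation delay = 2191 / 231000 = 0.0095 s = 9.4848 ms
Processing delay = 3.1 ms
Total one-way latency = 12.5848 ms


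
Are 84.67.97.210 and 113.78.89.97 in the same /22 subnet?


Mask: 255.255.252.0
84.67.97.210 AND mask = 84.67.96.0
113.78.89.97 AND mask = 113.78.88.0
No, different subnets (84.67.96.0 vs 113.78.88.0)


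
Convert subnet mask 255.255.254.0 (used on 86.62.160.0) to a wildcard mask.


Subnet mask: 255.255.254.0
Wildcard = 255.255.255.255 - subnet mask
255 - 255 = 0
255 - 255 = 0
255 - 254 = 1
255 - 0 = 255
Wildcard: 0.0.1.255


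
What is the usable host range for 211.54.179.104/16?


Network: 211.54.0.0
Broadcast: 211.54.255.255
First usable = network + 1
Last usable = broadcast - 1
Range: 211.54.0.1 to 211.54.255.254


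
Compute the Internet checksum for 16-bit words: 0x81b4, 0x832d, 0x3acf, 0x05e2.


Sum all words (with carry folding):
+ 0x81b4 = 0x81b4
+ 0x832d = 0x04e2
+ 0x3acf = 0x3fb1
+ 0x05e2 = 0x4593
One's complement: ~0x4593
Checksum = 0xba6c


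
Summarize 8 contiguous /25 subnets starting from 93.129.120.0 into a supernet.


Original prefix: /25
Number of subnets: 8 = 2^3
New prefix = 25 - 3 = 22
Supernet: 93.129.120.0/22


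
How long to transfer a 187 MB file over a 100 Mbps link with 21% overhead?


Effective throughput = 100 * (1 - 21/100) = 79 Mbps
File size in Mb = 187 * 8 = 1496 Mb
Time = 1496 / 79
Time = 18.9367 seconds


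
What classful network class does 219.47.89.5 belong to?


First octet: 219
Binary: 11011011
110xxxxx -> Class C (192-223)
Class C, default mask 255.255.255.0 (/24)


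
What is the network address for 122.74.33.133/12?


IP:   01111010.01001010.00100001.10000101
Mask: 11111111.11110000.00000000.00000000
AND operation:
Net:  01111010.01000000.00000000.00000000
Network: 122.64.0.0/12


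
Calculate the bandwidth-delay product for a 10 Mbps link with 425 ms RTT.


BDP = bandwidth * RTT
= 10 Mbps * 425 ms
= 10 * 1e6 * 425 / 1000 bits
= 4250000 bits
= 531250 bytes
= 518.7988 KB
BDP = 4250000 bits (531250 bytes)


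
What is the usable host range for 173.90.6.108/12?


Network: 173.80.0.0
Broadcast: 173.95.255.255
First usable = network + 1
Last usable = broadcast - 1
Range: 173.80.0.1 to 173.95.255.254


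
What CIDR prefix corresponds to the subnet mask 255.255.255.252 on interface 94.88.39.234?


Binary: 11111111.11111111.11111111.11111100
Count leading 1s
Prefix: /30


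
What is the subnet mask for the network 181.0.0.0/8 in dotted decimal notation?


/8 means 8 network bits, 24 host bits
Binary: 11111111000000000000000000000000
Mask: 255.0.0.0


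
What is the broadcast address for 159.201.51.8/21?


Network: 159.201.48.0/21
Host bits = 11
Set all host bits to 1:
Broadcast: 159.201.55.255


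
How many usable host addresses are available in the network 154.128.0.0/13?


Host bits = 32 - 13 = 19
Total addresses = 2^19 = 524288
Usable = total - 2 (network and broadcast)
Usable hosts: 524286


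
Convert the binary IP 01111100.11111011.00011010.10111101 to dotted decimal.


01111100 = 124
11111011 = 251
00011010 = 26
10111101 = 189
IP: 124.251.26.189


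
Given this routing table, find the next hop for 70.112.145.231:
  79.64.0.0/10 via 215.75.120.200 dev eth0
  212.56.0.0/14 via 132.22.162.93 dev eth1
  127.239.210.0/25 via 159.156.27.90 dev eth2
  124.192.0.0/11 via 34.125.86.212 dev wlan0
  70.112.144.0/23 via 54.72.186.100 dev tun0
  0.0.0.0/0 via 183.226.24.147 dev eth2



Longest prefix match for 70.112.145.231:
  /10 79.64.0.0: no
  /14 212.56.0.0: no
  /25 127.239.210.0: no
  /11 124.192.0.0: no
  /23 70.112.144.0: MATCH
  /0 0.0.0.0: MATCH
Selected: next-hop 54.72.186.100 via tun0 (matched /23)


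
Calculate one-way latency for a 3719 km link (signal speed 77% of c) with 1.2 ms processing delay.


Speed = 0.77 * 3e5 km/s = 231000 km/s
Propagation delay = 3719 / 231000 = 0.0161 s = 16.0996 ms
Processing delay = 1.2 ms
Total one-way latency = 17.2996 ms


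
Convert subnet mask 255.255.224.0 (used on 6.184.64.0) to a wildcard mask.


Subnet mask: 255.255.224.0
Wildcard = 255.255.255.255 - subnet mask
255 - 255 = 0
255 - 255 = 0
255 - 224 = 31
255 - 0 = 255
Wildcard: 0.0.31.255


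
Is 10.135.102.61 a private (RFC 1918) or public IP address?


RFC 1918 private ranges:
  10.0.0.0/8 (10.0.0.0 - 10.255.255.255)
  172.16.0.0/12 (172.16.0.0 - 172.31.255.255)
  192.168.0.0/16 (192.168.0.0 - 192.168.255.255)
Private (in 10.0.0.0/8)


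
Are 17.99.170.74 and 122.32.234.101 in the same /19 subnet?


Mask: 255.255.224.0
17.99.170.74 AND mask = 17.99.160.0
122.32.234.101 AND mask = 122.32.224.0
No, different subnets (17.99.160.0 vs 122.32.224.0)


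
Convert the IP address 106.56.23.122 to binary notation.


106 = 01101010
56 = 00111000
23 = 00010111
122 = 01111010
Binary: 01101010.00111000.00010111.01111010


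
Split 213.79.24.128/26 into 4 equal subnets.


New prefix = 26 + 2 = 28
Each subnet has 16 addresses
  213.79.24.128/28
  213.79.24.144/28
  213.79.24.160/28
  213.79.24.176/28
Subnets: 213.79.24.128/28, 213.79.24.144/28, 213.79.24.160/28, 213.79.24.176/28


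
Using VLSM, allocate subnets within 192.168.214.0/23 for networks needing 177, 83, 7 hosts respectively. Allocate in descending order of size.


177 hosts -> /24 (254 usable): 192.168.214.0/24
83 hosts -> /25 (126 usable): 192.168.215.0/25
7 hosts -> /28 (14 usable): 192.168.215.128/28
Allocation: 192.168.214.0/24 (177 hosts, 254 usable); 192.168.215.0/25 (83 hosts, 126 usable); 192.168.215.128/28 (7 hosts, 14 usable)


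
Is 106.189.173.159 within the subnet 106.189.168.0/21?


Subnet network: 106.189.168.0
Test IP AND mask: 106.189.168.0
Yes, 106.189.173.159 is in 106.189.168.0/21


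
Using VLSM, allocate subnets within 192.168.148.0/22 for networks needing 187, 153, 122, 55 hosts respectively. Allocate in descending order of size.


187 hosts -> /24 (254 usable): 192.168.148.0/24
153 hosts -> /24 (254 usable): 192.168.149.0/24
122 hosts -> /25 (126 usable): 192.168.150.0/25
55 hosts -> /26 (62 usable): 192.168.150.128/26
Allocation: 192.168.148.0/24 (187 hosts, 254 usable); 192.168.149.0/24 (153 hosts, 254 usable); 192.168.150.0/25 (122 hosts, 126 usable); 192.168.150.128/26 (55 hosts, 62 usable)


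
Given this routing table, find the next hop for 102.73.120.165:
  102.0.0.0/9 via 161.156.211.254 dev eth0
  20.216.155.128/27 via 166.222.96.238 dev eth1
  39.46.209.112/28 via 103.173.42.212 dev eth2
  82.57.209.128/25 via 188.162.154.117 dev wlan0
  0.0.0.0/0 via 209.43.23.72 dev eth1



Longest prefix match for 102.73.120.165:
  /9 102.0.0.0: MATCH
  /27 20.216.155.128: no
  /28 39.46.209.112: no
  /25 82.57.209.128: no
  /0 0.0.0.0: MATCH
Selected: next-hop 161.156.211.254 via eth0 (matched /9)


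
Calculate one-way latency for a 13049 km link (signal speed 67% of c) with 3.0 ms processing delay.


Speed = 0.67 * 3e5 km/s = 201000 km/s
Propagation delay = 13049 / 201000 = 0.0649 s = 64.9204 ms
Processing delay = 3.0 ms
Total one-way latency = 67.9204 ms


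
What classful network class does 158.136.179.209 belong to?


First octet: 158
Binary: 10011110
10xxxxxx -> Class B (128-191)
Class B, default mask 255.255.0.0 (/16)


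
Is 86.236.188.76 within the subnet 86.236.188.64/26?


Subnet network: 86.236.188.64
Test IP AND mask: 86.236.188.64
Yes, 86.236.188.76 is in 86.236.188.64/26


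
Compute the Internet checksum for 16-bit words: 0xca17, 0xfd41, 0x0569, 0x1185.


Sum all words (with carry folding):
+ 0xca17 = 0xca17
+ 0xfd41 = 0xc759
+ 0x0569 = 0xccc2
+ 0x1185 = 0xde47
One's complement: ~0xde47
Checksum = 0x21b8


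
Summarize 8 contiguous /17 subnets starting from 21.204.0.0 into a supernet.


Original prefix: /17
Number of subnets: 8 = 2^3
New prefix = 17 - 3 = 14
Supernet: 21.204.0.0/14


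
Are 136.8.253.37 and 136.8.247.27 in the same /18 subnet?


Mask: 255.255.192.0
136.8.253.37 AND mask = 136.8.192.0
136.8.247.27 AND mask = 136.8.192.0
Yes, same subnet (136.8.192.0)


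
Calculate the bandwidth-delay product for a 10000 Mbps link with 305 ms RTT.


BDP = bandwidth * RTT
= 10000 Mbps * 305 ms
= 10000 * 1e6 * 305 / 1000 bits
= 3050000000 bits
= 381250000 bytes
= 372314.4531 KB
BDP = 3050000000 bits (381250000 bytes)


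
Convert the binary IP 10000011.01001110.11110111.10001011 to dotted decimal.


10000011 = 131
01001110 = 78
11110111 = 247
10001011 = 139
IP: 131.78.247.139


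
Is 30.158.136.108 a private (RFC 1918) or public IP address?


RFC 1918 private ranges:
  10.0.0.0/8 (10.0.0.0 - 10.255.255.255)
  172.16.0.0/12 (172.16.0.0 - 172.31.255.255)
  192.168.0.0/16 (192.168.0.0 - 192.168.255.255)
Public (not in any RFC 1918 range)


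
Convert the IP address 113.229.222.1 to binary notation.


113 = 01110001
229 = 11100101
222 = 11011110
1 = 00000001
Binary: 01110001.11100101.11011110.00000001


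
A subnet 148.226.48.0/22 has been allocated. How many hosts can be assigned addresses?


Host bits = 32 - 22 = 10
Total addresses = 2^10 = 1024
Usable = total - 2 (network and broadcast)
Usable hosts: 1022


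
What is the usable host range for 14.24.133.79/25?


Network: 14.24.133.0
Broadcast: 14.24.133.127
First usable = network + 1
Last usable = broadcast - 1
Range: 14.24.133.1 to 14.24.133.126


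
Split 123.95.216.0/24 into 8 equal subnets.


New prefix = 24 + 3 = 27
Each subnet has 32 addresses
  123.95.216.0/27
  123.95.216.32/27
  123.95.216.64/27
  123.95.216.96/27
  123.95.216.128/27
  123.95.216.160/27
  123.95.216.192/27
  123.95.216.224/27
Subnets: 123.95.216.0/27, 123.95.216.32/27, 123.95.216.64/27, 123.95.216.96/27, 123.95.216.128/27, 123.95.216.160/27, 123.95.216.192/27, 123.95.216.224/27


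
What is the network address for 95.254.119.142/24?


IP:   01011111.11111110.01110111.10001110
Mask: 11111111.11111111.11111111.00000000
AND operation:
Net:  01011111.11111110.01110111.00000000
Network: 95.254.119.0/24


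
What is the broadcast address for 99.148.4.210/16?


Network: 99.148.0.0/16
Host bits = 16
Set all host bits to 1:
Broadcast: 99.148.255.255


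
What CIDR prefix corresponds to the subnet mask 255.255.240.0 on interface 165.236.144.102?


Binary: 11111111.11111111.11110000.00000000
Count leading 1s
Prefix: /20


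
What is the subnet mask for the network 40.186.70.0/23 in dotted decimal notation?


/23 means 23 network bits, 9 host bits
Binary: 11111111111111111111111000000000
Mask: 255.255.254.0


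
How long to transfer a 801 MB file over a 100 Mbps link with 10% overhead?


Effective throughput = 100 * (1 - 10/100) = 90 Mbps
File size in Mb = 801 * 8 = 6408 Mb
Time = 6408 / 90
Time = 71.2 seconds


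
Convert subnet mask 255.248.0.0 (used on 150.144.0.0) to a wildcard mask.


Subnet mask: 255.248.0.0
Wildcard = 255.255.255.255 - subnet mask
255 - 255 = 0
255 - 248 = 7
255 - 0 = 255
255 - 0 = 255
Wildcard: 0.7.255.255


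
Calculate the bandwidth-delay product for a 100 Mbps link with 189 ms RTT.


BDP = bandwidth * RTT
= 100 Mbps * 189 ms
= 100 * 1e6 * 189 / 1000 bits
= 18900000 bits
= 2362500 bytes
= 2307.1289 KB
BDP = 18900000 bits (2362500 bytes)


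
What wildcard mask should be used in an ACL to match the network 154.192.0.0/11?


Subnet mask: 255.224.0.0
Wildcard = 255.255.255.255 - subnet mask
255 - 255 = 0
255 - 224 = 31
255 - 0 = 255
255 - 0 = 255
Wildcard: 0.31.255.255


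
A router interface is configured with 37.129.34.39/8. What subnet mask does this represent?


/8 means 8 network bits, 24 host bits
Binary: 11111111000000000000000000000000
Mask: 255.0.0.0


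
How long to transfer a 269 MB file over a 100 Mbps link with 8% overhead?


Effective throughput = 100 * (1 - 8/100) = 92 Mbps
File size in Mb = 269 * 8 = 2152 Mb
Time = 2152 / 92
Time = 23.3913 seconds


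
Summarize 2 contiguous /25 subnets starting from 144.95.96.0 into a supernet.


Original prefix: /25
Number of subnets: 2 = 2^1
New prefix = 25 - 1 = 24
Supernet: 144.95.96.0/24


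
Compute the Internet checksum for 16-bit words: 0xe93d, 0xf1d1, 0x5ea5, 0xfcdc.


Sum all words (with carry folding):
+ 0xe93d = 0xe93d
+ 0xf1d1 = 0xdb0f
+ 0x5ea5 = 0x39b5
+ 0xfcdc = 0x3692
One's complement: ~0x3692
Checksum = 0xc96d


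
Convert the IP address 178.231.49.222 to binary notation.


178 = 10110010
231 = 11100111
49 = 00110001
222 = 11011110
Binary: 10110010.11100111.00110001.11011110


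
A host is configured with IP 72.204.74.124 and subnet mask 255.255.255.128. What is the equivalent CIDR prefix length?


Binary: 11111111.11111111.11111111.10000000
Count leading 1s
Prefix: /25


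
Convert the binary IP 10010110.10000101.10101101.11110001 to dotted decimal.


10010110 = 150
10000101 = 133
10101101 = 173
11110001 = 241
IP: 150.133.173.241


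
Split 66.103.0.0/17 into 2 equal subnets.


New prefix = 17 + 1 = 18
Each subnet has 16384 addresses
  66.103.0.0/18
  66.103.64.0/18
Subnets: 66.103.0.0/18, 66.103.64.0/18


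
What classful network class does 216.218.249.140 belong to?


First octet: 216
Binary: 11011000
110xxxxx -> Class C (192-223)
Class C, default mask 255.255.255.0 (/24)


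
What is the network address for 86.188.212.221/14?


IP:   01010110.10111100.11010100.11011101
Mask: 11111111.11111100.00000000.00000000
AND operation:
Net:  01010110.10111100.00000000.00000000
Network: 86.188.0.0/14


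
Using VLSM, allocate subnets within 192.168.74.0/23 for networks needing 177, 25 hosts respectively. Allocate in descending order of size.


177 hosts -> /24 (254 usable): 192.168.74.0/24
25 hosts -> /27 (30 usable): 192.168.75.0/27
Allocation: 192.168.74.0/24 (177 hosts, 254 usable); 192.168.75.0/27 (25 hosts, 30 usable)


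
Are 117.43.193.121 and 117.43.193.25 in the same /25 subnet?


Mask: 255.255.255.128
117.43.193.121 AND mask = 117.43.193.0
117.43.193.25 AND mask = 117.43.193.0
Yes, same subnet (117.43.193.0)


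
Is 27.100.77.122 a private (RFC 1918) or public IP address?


RFC 1918 private ranges:
  10.0.0.0/8 (10.0.0.0 - 10.255.255.255)
  172.16.0.0/12 (172.16.0.0 - 172.31.255.255)
  192.168.0.0/16 (192.168.0.0 - 192.168.255.255)
Public (not in any RFC 1918 range)


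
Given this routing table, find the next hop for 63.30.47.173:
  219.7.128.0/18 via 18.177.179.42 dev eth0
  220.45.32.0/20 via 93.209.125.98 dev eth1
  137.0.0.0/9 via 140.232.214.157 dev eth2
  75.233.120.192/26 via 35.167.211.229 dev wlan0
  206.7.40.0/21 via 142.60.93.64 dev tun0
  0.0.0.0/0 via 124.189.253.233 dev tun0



Longest prefix match for 63.30.47.173:
  /18 219.7.128.0: no
  /20 220.45.32.0: no
  /9 137.0.0.0: no
  /26 75.233.120.192: no
  /21 206.7.40.0: no
  /0 0.0.0.0: MATCH
Selected: next-hop 124.189.253.233 via tun0 (matched /0)


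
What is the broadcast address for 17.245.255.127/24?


Network: 17.245.255.0/24
Host bits = 8
Set all host bits to 1:
Broadcast: 17.245.255.255


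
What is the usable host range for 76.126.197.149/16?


Network: 76.126.0.0
Broadcast: 76.126.255.255
First usable = network + 1
Last usable = broadcast - 1
Range: 76.126.0.1 to 76.126.255.254


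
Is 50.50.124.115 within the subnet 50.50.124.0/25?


Subnet network: 50.50.124.0
Test IP AND mask: 50.50.124.0
Yes, 50.50.124.115 is in 50.50.124.0/25


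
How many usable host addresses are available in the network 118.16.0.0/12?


Host bits = 32 - 12 = 20
Total addresses = 2^20 = 1048576
Usable = total - 2 (network and broadcast)
Usable hosts: 1048574


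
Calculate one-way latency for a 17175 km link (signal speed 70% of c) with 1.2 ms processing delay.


Speed = 0.7 * 3e5 km/s = 210000 km/s
Propagation delay = 17175 / 210000 = 0.0818 s = 81.7857 ms
Processing delay = 1.2 ms
Total one-way latency = 82.9857 ms


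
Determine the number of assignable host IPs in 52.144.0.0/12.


Host bits = 32 - 12 = 20
Total addresses = 2^20 = 1048576
Usable = total - 2 (network and broadcast)
Usable hosts: 1048574


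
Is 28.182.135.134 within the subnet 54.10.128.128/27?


Subnet network: 54.10.128.128
Test IP AND mask: 28.182.135.128
No, 28.182.135.134 is not in 54.10.128.128/27


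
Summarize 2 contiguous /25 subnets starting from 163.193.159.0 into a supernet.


Original prefix: /25
Number of subnets: 2 = 2^1
New prefix = 25 - 1 = 24
Supernet: 163.193.159.0/24


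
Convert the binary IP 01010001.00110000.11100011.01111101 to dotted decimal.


01010001 = 81
00110000 = 48
11100011 = 227
01111101 = 125
IP: 81.48.227.125


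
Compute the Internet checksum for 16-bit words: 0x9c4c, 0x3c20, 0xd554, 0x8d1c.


Sum all words (with carry folding):
+ 0x9c4c = 0x9c4c
+ 0x3c20 = 0xd86c
+ 0xd554 = 0xadc1
+ 0x8d1c = 0x3ade
One's complement: ~0x3ade
Checksum = 0xc521


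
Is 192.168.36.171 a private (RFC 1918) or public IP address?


RFC 1918 private ranges:
  10.0.0.0/8 (10.0.0.0 - 10.255.255.255)
  172.16.0.0/12 (172.16.0.0 - 172.31.255.255)
  192.168.0.0/16 (192.168.0.0 - 192.168.255.255)
Private (in 192.168.0.0/16)


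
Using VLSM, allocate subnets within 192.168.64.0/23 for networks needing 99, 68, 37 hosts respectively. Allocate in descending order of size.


99 hosts -> /25 (126 usable): 192.168.64.0/25
68 hosts -> /25 (126 usable): 192.168.64.128/25
37 hosts -> /26 (62 usable): 192.168.65.0/26
Allocation: 192.168.64.0/25 (99 hosts, 126 usable); 192.168.64.128/25 (68 hosts, 126 usable); 192.168.65.0/26 (37 hosts, 62 usable)


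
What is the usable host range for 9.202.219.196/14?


Network: 9.200.0.0
Broadcast: 9.203.255.255
First usable = network + 1
Last usable = broadcast - 1
Range: 9.200.0.1 to 9.203.255.254


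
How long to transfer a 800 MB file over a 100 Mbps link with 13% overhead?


Effective throughput = 100 * (1 - 13/100) = 87 Mbps
File size in Mb = 800 * 8 = 6400 Mb
Time = 6400 / 87
Time = 73.5632 seconds


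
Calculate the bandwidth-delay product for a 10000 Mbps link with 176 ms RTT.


BDP = bandwidth * RTT
= 10000 Mbps * 176 ms
= 10000 * 1e6 * 176 / 1000 bits
= 1760000000 bits
= 220000000 bytes
= 214843.75 KB
BDP = 1760000000 bits (220000000 bytes)


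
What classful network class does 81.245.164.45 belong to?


First octet: 81
Binary: 01010001
0xxxxxxx -> Class A (1-126)
Class A, default mask 255.0.0.0 (/8)


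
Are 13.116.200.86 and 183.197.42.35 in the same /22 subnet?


Mask: 255.255.252.0
13.116.200.86 AND mask = 13.116.200.0
183.197.42.35 AND mask = 183.197.40.0
No, different subnets (13.116.200.0 vs 183.197.40.0)


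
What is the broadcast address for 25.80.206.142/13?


Network: 25.80.0.0/13
Host bits = 19
Set all host bits to 1:
Broadcast: 25.87.255.255


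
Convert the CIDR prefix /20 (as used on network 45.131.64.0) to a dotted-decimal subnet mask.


/20 means 20 network bits, 12 host bits
Binary: 11111111111111111111000000000000
Mask: 255.255.240.0


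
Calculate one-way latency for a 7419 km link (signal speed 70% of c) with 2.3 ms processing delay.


Speed = 0.7 * 3e5 km/s = 210000 km/s
Propagation delay = 7419 / 210000 = 0.0353 s = 35.3286 ms
Processing delay = 2.3 ms
Total one-way latency = 37.6286 ms


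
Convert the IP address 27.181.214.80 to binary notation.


27 = 00011011
181 = 10110101
214 = 11010110
80 = 01010000
Binary: 00011011.10110101.11010110.01010000


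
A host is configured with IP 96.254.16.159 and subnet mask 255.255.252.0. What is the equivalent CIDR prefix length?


Binary: 11111111.11111111.11111100.00000000
Count leading 1s
Prefix: /22


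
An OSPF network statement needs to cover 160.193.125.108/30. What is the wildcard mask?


Subnet mask: 255.255.255.252
Wildcard = 255.255.255.255 - subnet mask
255 - 255 = 0
255 - 255 = 0
255 - 255 = 0
255 - 252 = 3
Wildcard: 0.0.0.3


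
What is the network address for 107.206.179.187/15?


IP:   01101011.11001110.10110011.10111011
Mask: 11111111.11111110.00000000.00000000
AND operation:
Net:  01101011.11001110.00000000.00000000
Network: 107.206.0.0/15


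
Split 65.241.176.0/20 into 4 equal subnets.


New prefix = 20 + 2 = 22
Each subnet has 1024 addresses
  65.241.176.0/22
  65.241.180.0/22
  65.241.184.0/22
  65.241.188.0/22
Subnets: 65.241.176.0/22, 65.241.180.0/22, 65.241.184.0/22, 65.241.188.0/22


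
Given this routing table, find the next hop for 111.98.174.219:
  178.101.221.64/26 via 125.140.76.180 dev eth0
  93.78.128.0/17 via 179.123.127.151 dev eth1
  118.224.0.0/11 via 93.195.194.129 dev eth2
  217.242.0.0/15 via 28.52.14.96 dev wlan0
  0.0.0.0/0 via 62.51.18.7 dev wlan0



Longest prefix match for 111.98.174.219:
  /26 178.101.221.64: no
  /17 93.78.128.0: no
  /11 118.224.0.0: no
  /15 217.242.0.0: no
  /0 0.0.0.0: MATCH
Selected: next-hop 62.51.18.7 via wlan0 (matched /0)


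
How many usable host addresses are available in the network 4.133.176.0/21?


Host bits = 32 - 21 = 11
Total addresses = 2^11 = 2048
Usable = total - 2 (network and broadcast)
Usable hosts: 2046


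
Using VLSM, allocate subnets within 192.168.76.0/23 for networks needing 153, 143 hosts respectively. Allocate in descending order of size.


153 hosts -> /24 (254 usable): 192.168.76.0/24
143 hosts -> /24 (254 usable): 192.168.77.0/24
Allocation: 192.168.76.0/24 (153 hosts, 254 usable); 192.168.77.0/24 (143 hosts, 254 usable)


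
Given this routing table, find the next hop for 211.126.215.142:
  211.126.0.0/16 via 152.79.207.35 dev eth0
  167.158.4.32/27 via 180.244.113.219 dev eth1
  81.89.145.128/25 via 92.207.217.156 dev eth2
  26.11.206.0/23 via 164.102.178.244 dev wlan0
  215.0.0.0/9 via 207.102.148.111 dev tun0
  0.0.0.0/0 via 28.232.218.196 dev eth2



Longest prefix match for 211.126.215.142:
  /16 211.126.0.0: MATCH
  /27 167.158.4.32: no
  /25 81.89.145.128: no
  /23 26.11.206.0: no
  /9 215.0.0.0: no
  /0 0.0.0.0: MATCH
Selected: next-hop 152.79.207.35 via eth0 (matched /16)


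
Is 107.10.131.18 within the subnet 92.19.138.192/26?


Subnet network: 92.19.138.192
Test IP AND mask: 107.10.131.0
No, 107.10.131.18 is not in 92.19.138.192/26


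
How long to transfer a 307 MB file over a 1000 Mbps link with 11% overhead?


Effective throughput = 1000 * (1 - 11/100) = 890 Mbps
File size in Mb = 307 * 8 = 2456 Mb
Time = 2456 / 890
Time = 2.7596 seconds


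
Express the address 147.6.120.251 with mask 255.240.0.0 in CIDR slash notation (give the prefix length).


Binary: 11111111.11110000.00000000.00000000
Count leading 1s
Prefix: /12


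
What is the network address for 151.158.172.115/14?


IP:   10010111.10011110.10101100.01110011
Mask: 11111111.11111100.00000000.00000000
AND operation:
Net:  10010111.10011100.00000000.00000000
Network: 151.156.0.0/14


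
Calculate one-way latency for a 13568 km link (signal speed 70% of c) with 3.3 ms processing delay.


Speed = 0.7 * 3e5 km/s = 210000 km/s
Propagation delay = 13568 / 210000 = 0.0646 s = 64.6095 ms
Processing delay = 3.3 ms
Total one-way latency = 67.9095 ms


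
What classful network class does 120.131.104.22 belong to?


First octet: 120
Binary: 01111000
0xxxxxxx -> Class A (1-126)
Class A, default mask 255.0.0.0 (/8)


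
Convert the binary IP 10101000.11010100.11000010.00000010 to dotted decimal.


10101000 = 168
11010100 = 212
11000010 = 194
00000010 = 2
IP: 168.212.194.2


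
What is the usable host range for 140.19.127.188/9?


Network: 140.0.0.0
Broadcast: 140.127.255.255
First usable = network + 1
Last usable = broadcast - 1
Range: 140.0.0.1 to 140.127.255.254


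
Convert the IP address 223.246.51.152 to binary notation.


223 = 11011111
246 = 11110110
51 = 00110011
152 = 10011000
Binary: 11011111.11110110.00110011.10011000


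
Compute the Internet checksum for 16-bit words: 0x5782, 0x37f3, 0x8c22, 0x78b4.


Sum all words (with carry folding):
+ 0x5782 = 0x5782
+ 0x37f3 = 0x8f75
+ 0x8c22 = 0x1b98
+ 0x78b4 = 0x944c
One's complement: ~0x944c
Checksum = 0x6bb3


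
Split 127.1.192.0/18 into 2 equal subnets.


New prefix = 18 + 1 = 19
Each subnet has 8192 addresses
  127.1.192.0/19
  127.1.224.0/19
Subnets: 127.1.192.0/19, 127.1.224.0/19


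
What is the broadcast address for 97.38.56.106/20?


Network: 97.38.48.0/20
Host bits = 12
Set all host bits to 1:
Broadcast: 97.38.63.255


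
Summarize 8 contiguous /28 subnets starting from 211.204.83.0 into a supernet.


Original prefix: /28
Number of subnets: 8 = 2^3
New prefix = 28 - 3 = 25
Supernet: 211.204.83.0/25


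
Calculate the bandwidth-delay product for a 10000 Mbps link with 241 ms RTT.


BDP = bandwidth * RTT
= 10000 Mbps * 241 ms
= 10000 * 1e6 * 241 / 1000 bits
= 2410000000 bits
= 301250000 bytes
= 294189.4531 KB
BDP = 2410000000 bits (301250000 bytes)


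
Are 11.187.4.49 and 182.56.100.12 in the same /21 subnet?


Mask: 255.255.248.0
11.187.4.49 AND mask = 11.187.0.0
182.56.100.12 AND mask = 182.56.96.0
No, different subnets (11.187.0.0 vs 182.56.96.0)


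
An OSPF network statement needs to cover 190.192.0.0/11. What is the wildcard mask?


Subnet mask: 255.224.0.0
Wildcard = 255.255.255.255 - subnet mask
255 - 255 = 0
255 - 224 = 31
255 - 0 = 255
255 - 0 = 255
Wildcard: 0.31.255.255


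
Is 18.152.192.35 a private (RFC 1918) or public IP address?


RFC 1918 private ranges:
  10.0.0.0/8 (10.0.0.0 - 10.255.255.255)
  172.16.0.0/12 (172.16.0.0 - 172.31.255.255)
  192.168.0.0/16 (192.168.0.0 - 192.168.255.255)
Public (not in any RFC 1918 range)


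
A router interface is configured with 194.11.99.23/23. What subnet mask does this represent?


/23 means 23 network bits, 9 host bits
Binary: 11111111111111111111111000000000
Mask: 255.255.254.0


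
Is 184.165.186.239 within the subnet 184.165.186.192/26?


Subnet network: 184.165.186.192
Test IP AND mask: 184.165.186.192
Yes, 184.165.186.239 is in 184.165.186.192/26


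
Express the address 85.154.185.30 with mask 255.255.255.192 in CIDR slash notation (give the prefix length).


Binary: 11111111.11111111.11111111.11000000
Count leading 1s
Prefix: /26


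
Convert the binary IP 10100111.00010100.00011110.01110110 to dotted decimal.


10100111 = 167
00010100 = 20
00011110 = 30
01110110 = 118
IP: 167.20.30.118


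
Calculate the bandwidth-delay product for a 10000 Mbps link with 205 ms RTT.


BDP = bandwidth * RTT
= 10000 Mbps * 205 ms
= 10000 * 1e6 * 205 / 1000 bits
= 2050000000 bits
= 256250000 bytes
= 250244.1406 KB
BDP = 2050000000 bits (256250000 bytes)


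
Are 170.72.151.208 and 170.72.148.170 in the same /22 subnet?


Mask: 255.255.252.0
170.72.151.208 AND mask = 170.72.148.0
170.72.148.170 AND mask = 170.72.148.0
Yes, same subnet (170.72.148.0)


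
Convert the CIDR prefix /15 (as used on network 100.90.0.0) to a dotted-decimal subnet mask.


/15 means 15 network bits, 17 host bits
Binary: 11111111111111100000000000000000
Mask: 255.254.0.0


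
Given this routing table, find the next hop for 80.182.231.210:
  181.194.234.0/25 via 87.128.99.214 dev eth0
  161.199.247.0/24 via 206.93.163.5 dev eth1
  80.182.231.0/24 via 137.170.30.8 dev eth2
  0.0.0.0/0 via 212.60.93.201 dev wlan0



Longest prefix match for 80.182.231.210:
  /25 181.194.234.0: no
  /24 161.199.247.0: no
  /24 80.182.231.0: MATCH
  /0 0.0.0.0: MATCH
Selected: next-hop 137.170.30.8 via eth2 (matched /24)


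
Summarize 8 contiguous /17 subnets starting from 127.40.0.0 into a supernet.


Original prefix: /17
Number of subnets: 8 = 2^3
New prefix = 17 - 3 = 14
Supernet: 127.40.0.0/14


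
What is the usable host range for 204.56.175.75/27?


Network: 204.56.175.64
Broadcast: 204.56.175.95
First usable = network + 1
Last usable = broadcast - 1
Range: 204.56.175.65 to 204.56.175.94


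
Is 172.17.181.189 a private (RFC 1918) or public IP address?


RFC 1918 private ranges:
  10.0.0.0/8 (10.0.0.0 - 10.255.255.255)
  172.16.0.0/12 (172.16.0.0 - 172.31.255.255)
  192.168.0.0/16 (192.168.0.0 - 192.168.255.255)
Private (in 172.16.0.0/12)


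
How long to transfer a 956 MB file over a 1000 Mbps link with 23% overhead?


Effective throughput = 1000 * (1 - 23/100) = 770 Mbps
File size in Mb = 956 * 8 = 7648 Mb
Time = 7648 / 770
Time = 9.9325 seconds


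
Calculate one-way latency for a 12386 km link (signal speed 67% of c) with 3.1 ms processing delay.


Speed = 0.67 * 3e5 km/s = 201000 km/s
Propagation delay = 12386 / 201000 = 0.0616 s = 61.6219 ms
Processing delay = 3.1 ms
Total one-way latency = 64.7219 ms


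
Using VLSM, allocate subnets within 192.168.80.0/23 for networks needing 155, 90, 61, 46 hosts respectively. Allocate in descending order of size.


155 hosts -> /24 (254 usable): 192.168.80.0/24
90 hosts -> /25 (126 usable): 192.168.81.0/25
61 hosts -> /26 (62 usable): 192.168.81.128/26
46 hosts -> /26 (62 usable): 192.168.81.192/26
Allocation: 192.168.80.0/24 (155 hosts, 254 usable); 192.168.81.0/25 (90 hosts, 126 usable); 192.168.81.128/26 (61 hosts, 62 usable); 192.168.81.192/26 (46 hosts, 62 usable)


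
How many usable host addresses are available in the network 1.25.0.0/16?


Host bits = 32 - 16 = 16
Total addresses = 2^16 = 65536
Usable = total - 2 (network and broadcast)
Usable hosts: 65534


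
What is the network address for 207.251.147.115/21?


IP:   11001111.11111011.10010011.01110011
Mask: 11111111.11111111.11111000.00000000
AND operation:
Net:  11001111.11111011.10010000.00000000
Network: 207.251.144.0/21


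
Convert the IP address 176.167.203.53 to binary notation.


176 = 10110000
167 = 10100111
203 = 11001011
53 = 00110101
Binary: 10110000.10100111.11001011.00110101


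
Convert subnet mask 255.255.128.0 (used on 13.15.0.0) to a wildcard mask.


Subnet mask: 255.255.128.0
Wildcard = 255.255.255.255 - subnet mask
255 - 255 = 0
255 - 255 = 0
255 - 128 = 127
255 - 0 = 255
Wildcard: 0.0.127.255


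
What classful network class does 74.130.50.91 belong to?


First octet: 74
Binary: 01001010
0xxxxxxx -> Class A (1-126)
Class A, default mask 255.0.0.0 (/8)


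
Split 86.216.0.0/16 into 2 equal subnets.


New prefix = 16 + 1 = 17
Each subnet has 32768 addresses
  86.216.0.0/17
  86.216.128.0/17
Subnets: 86.216.0.0/17, 86.216.128.0/17


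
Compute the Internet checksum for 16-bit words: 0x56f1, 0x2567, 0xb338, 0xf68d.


Sum all words (with carry folding):
+ 0x56f1 = 0x56f1
+ 0x2567 = 0x7c58
+ 0xb338 = 0x2f91
+ 0xf68d = 0x261f
One's complement: ~0x261f
Checksum = 0xd9e0


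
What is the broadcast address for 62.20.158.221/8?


Network: 62.0.0.0/8
Host bits = 24
Set all host bits to 1:
Broadcast: 62.255.255.255


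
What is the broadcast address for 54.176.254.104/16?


Network: 54.176.0.0/16
Host bits = 16
Set all host bits to 1:
Broadcast: 54.176.255.255


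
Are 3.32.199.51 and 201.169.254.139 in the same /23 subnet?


Mask: 255.255.254.0
3.32.199.51 AND mask = 3.32.198.0
201.169.254.139 AND mask = 201.169.254.0
No, different subnets (3.32.198.0 vs 201.169.254.0)


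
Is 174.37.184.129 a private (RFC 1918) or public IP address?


RFC 1918 private ranges:
  10.0.0.0/8 (10.0.0.0 - 10.255.255.255)
  172.16.0.0/12 (172.16.0.0 - 172.31.255.255)
  192.168.0.0/16 (192.168.0.0 - 192.168.255.255)
Public (not in any RFC 1918 range)


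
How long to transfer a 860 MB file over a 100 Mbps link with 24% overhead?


Effective throughput = 100 * (1 - 24/100) = 76 Mbps
File size in Mb = 860 * 8 = 6880 Mb
Time = 6880 / 76
Time = 90.5263 seconds


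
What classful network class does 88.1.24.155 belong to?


First octet: 88
Binary: 01011000
0xxxxxxx -> Class A (1-126)
Class A, default mask 255.0.0.0 (/8)


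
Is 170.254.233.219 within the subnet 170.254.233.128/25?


Subnet network: 170.254.233.128
Test IP AND mask: 170.254.233.128
Yes, 170.254.233.219 is in 170.254.233.128/25


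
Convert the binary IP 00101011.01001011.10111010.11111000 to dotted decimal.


00101011 = 43
01001011 = 75
10111010 = 186
11111000 = 248
IP: 43.75.186.248


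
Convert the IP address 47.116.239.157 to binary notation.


47 = 00101111
116 = 01110100
239 = 11101111
157 = 10011101
Binary: 00101111.01110100.11101111.10011101


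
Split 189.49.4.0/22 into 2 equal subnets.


New prefix = 22 + 1 = 23
Each subnet has 512 addresses
  189.49.4.0/23
  189.49.6.0/23
Subnets: 189.49.4.0/23, 189.49.6.0/23


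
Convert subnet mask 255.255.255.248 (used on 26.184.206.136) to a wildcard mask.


Subnet mask: 255.255.255.248
Wildcard = 255.255.255.255 - subnet mask
255 - 255 = 0
255 - 255 = 0
255 - 255 = 0
255 - 248 = 7
Wildcard: 0.0.0.7


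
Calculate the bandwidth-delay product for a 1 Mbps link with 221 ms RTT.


BDP = bandwidth * RTT
= 1 Mbps * 221 ms
= 1 * 1e6 * 221 / 1000 bits
= 221000 bits
= 27625 bytes
= 26.9775 KB
BDP = 221000 bits (27625 bytes)


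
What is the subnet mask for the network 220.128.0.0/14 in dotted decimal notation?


/14 means 14 network bits, 18 host bits
Binary: 11111111111111000000000000000000
Mask: 255.252.0.0


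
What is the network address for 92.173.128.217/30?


IP:   01011100.10101101.10000000.11011001
Mask: 11111111.11111111.11111111.11111100
AND operation:
Net:  01011100.10101101.10000000.11011000
Network: 92.173.128.216/30


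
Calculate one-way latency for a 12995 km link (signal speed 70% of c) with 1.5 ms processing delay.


Speed = 0.7 * 3e5 km/s = 210000 km/s
Propagation delay = 12995 / 210000 = 0.0619 s = 61.881 ms
Processing delay = 1.5 ms
Total one-way latency = 63.381 ms


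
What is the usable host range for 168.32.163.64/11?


Network: 168.32.0.0
Broadcast: 168.63.255.255
First usable = network + 1
Last usable = broadcast - 1
Range: 168.32.0.1 to 168.63.255.254


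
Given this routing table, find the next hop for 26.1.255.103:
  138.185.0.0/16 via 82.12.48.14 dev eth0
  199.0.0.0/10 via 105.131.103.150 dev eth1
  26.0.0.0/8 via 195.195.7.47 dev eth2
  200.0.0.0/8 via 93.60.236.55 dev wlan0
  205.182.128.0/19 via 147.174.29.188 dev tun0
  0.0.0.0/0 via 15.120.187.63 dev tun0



Longest prefix match for 26.1.255.103:
  /16 138.185.0.0: no
  /10 199.0.0.0: no
  /8 26.0.0.0: MATCH
  /8 200.0.0.0: no
  /19 205.182.128.0: no
  /0 0.0.0.0: MATCH
Selected: next-hop 195.195.7.47 via eth2 (matched /8)


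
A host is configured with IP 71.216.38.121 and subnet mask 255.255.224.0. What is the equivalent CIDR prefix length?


Binary: 11111111.11111111.11100000.00000000
Count leading 1s
Prefix: /19


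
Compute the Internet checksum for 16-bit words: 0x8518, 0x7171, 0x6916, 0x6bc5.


Sum all words (with carry folding):
+ 0x8518 = 0x8518
+ 0x7171 = 0xf689
+ 0x6916 = 0x5fa0
+ 0x6bc5 = 0xcb65
One's complement: ~0xcb65
Checksum = 0x349a


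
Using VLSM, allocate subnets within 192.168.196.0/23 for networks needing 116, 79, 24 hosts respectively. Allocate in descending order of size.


116 hosts -> /25 (126 usable): 192.168.196.0/25
79 hosts -> /25 (126 usable): 192.168.196.128/25
24 hosts -> /27 (30 usable): 192.168.197.0/27
Allocation: 192.168.196.0/25 (116 hosts, 126 usable); 192.168.196.128/25 (79 hosts, 126 usable); 192.168.197.0/27 (24 hosts, 30 usable)


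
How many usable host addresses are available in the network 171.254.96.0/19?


Host bits = 32 - 19 = 13
Total addresses = 2^13 = 8192
Usable = total - 2 (network and broadcast)
Usable hosts: 8190


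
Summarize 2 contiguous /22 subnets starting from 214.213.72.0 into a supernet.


Original prefix: /22
Number of subnets: 2 = 2^1
New prefix = 22 - 1 = 21
Supernet: 214.213.72.0/21


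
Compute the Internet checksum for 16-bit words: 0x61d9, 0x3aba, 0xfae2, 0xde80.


Sum all words (with carry folding):
+ 0x61d9 = 0x61d9
+ 0x3aba = 0x9c93
+ 0xfae2 = 0x9776
+ 0xde80 = 0x75f7
One's complement: ~0x75f7
Checksum = 0x8a08


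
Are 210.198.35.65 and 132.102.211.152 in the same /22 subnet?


Mask: 255.255.252.0
210.198.35.65 AND mask = 210.198.32.0
132.102.211.152 AND mask = 132.102.208.0
No, different subnets (210.198.32.0 vs 132.102.208.0)
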